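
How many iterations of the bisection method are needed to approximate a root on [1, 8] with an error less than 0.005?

We need (b-a)/2^n ≤ 0.005
(8 - 1)/2^n ≤ 0.005
7/2^n ≤ 0.005
2^n ≥ 1400
n ≥ log₂(1400) = 10.45
n ≥ 11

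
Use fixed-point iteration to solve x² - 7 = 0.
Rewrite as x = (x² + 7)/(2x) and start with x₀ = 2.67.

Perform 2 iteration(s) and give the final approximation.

Equation: x² - 7 = 0
Fixed-point form: x = (x² + 7)/(2x)
x₀ = 2.67

x_1 = g(2.670000) = 2.645861
x_2 = g(2.645861) = 2.645751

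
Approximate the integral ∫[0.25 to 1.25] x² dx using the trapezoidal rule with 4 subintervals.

f(x) = x²
a = 0.25, b = 1.25, n = 4
h = (b - a)/n = 0.250000

Trapezoidal rule: (h/2)[f(x₀) + 2f(x₁) + 2f(x₂) + ... + f(xₙ)]

x_0 = 0.2500, f(x_0) = 0.062500, coefficient = 1
x_1 = 0.5000, f(x_1) = 0.250000, coefficient = 2
x_2 = 0.7500, f(x_2) = 0.562500, coefficient = 2
x_3 = 1.0000, f(x_3) = 1.000000, coefficient = 2
x_4 = 1.2500, f(x_4) = 1.562500, coefficient = 1

I ≈ (0.250000/2) × 5.250000 = 0.656250
Exact value: 0.645833
Error: 0.010417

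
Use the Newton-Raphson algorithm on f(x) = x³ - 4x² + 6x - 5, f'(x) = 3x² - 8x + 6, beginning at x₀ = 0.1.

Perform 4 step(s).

f(x) = x³ - 4x² + 6x - 5
f'(x) = 3x² - 8x + 6
x₀ = 0.1

Newton-Raphson formula: x_{n+1} = x_n - f(x_n)/f'(x_n)

Iteration 1:
  f(0.100000) = -4.439000
  f'(0.100000) = 5.230000
  x_1 = 0.100000 - (-4.439000)/5.230000 = 0.948757
Iteration 2:
  f(0.948757) = -2.054003
  f'(0.948757) = 1.110363
  x_2 = 0.948757 - (-2.054003)/1.110363 = 2.798605
Iteration 3:
  f(2.798605) = 2.382078
  f'(2.798605) = 7.107733
  x_3 = 2.798605 - 2.382078/7.107733 = 2.463466
Iteration 4:
  f(2.463466) = 0.456088
  f'(2.463466) = 4.498268
  x_4 = 2.463466 - 0.456088/4.498268 = 2.362074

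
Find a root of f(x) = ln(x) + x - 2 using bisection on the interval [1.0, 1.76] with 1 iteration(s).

f(x) = ln(x) + x - 2
Initial interval: [1.0, 1.76]

Iteration 1:
  c_1 = (1.000000 + 1.760000)/2 = 1.380000
  f(c_1) = f(1.380000) = -0.297917
  f(a) × f(c) ≥ 0, new interval: [1.380000, 1.760000]

After 1 iteration(s), the approximation is c_1 = 1.380000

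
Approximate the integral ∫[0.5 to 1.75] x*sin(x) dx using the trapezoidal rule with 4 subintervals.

f(x) = x*sin(x)
a = 0.5, b = 1.75, n = 4
h = (b - a)/n = 0.312500

Trapezoidal rule: (h/2)[f(x₀) + 2f(x₁) + 2f(x₂) + ... + f(xₙ)]

x_0 = 0.5000, f(x_0) = 0.239713, coefficient = 1
x_1 = 0.8125, f(x_1) = 0.589882, coefficient = 2
x_2 = 1.1250, f(x_2) = 1.015051, coefficient = 2
x_3 = 1.4375, f(x_3) = 1.424748, coefficient = 2
x_4 = 1.7500, f(x_4) = 1.721975, coefficient = 1

I ≈ (0.312500/2) × 8.021051 = 1.253289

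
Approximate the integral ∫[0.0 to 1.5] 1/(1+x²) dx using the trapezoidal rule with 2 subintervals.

f(x) = 1/(1+x²)
a = 0.0, b = 1.5, n = 2
h = (b - a)/n = 0.750000

Trapezoidal rule: (h/2)[f(x₀) + 2f(x₁) + 2f(x₂) + ... + f(xₙ)]

x_0 = 0.0000, f(x_0) = 1.000000, coefficient = 1
x_1 = 0.7500, f(x_1) = 0.640000, coefficient = 2
x_2 = 1.5000, f(x_2) = 0.307692, coefficient = 1

I ≈ (0.750000/2) × 2.587692 = 0.970385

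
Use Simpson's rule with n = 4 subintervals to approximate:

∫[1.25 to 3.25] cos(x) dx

f(x) = cos(x)
a = 1.25, b = 3.25, n = 4
h = (b - a)/n = 0.500000

Simpson's rule: (h/3)[f(x₀) + 4f(x₁) + 2f(x₂) + ... + f(xₙ)]

x_0 = 1.2500, f(x_0) = 0.315322, coefficient = 1
x_1 = 1.7500, f(x_1) = -0.178246, coefficient = 4
x_2 = 2.2500, f(x_2) = -0.628174, coefficient = 2
x_3 = 2.7500, f(x_3) = -0.924302, coefficient = 4
x_4 = 3.2500, f(x_4) = -0.994130, coefficient = 1

I ≈ (0.500000/3) × -6.345348 = -1.057558
Exact value: -1.057180
Error: 0.000378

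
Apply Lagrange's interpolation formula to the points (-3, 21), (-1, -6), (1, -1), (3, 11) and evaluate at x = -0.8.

Lagrange interpolation formula:
P(x) = Σ yᵢ × Lᵢ(x)
where Lᵢ(x) = Π_{j≠i} (x - xⱼ)/(xᵢ - xⱼ)

L_0(-0.8) = (-0.8 - (-1))/(-3 - (-1)) × (-0.8 - 1)/(-3 - 1) × (-0.8 - 3)/(-3 - 3) = -0.028500
L_1(-0.8) = (-0.8 - (-3))/(-1 - (-3)) × (-0.8 - 1)/(-1 - 1) × (-0.8 - 3)/(-1 - 3) = 0.940500
L_2(-0.8) = (-0.8 - (-3))/(1 - (-3)) × (-0.8 - (-1))/(1 - (-1)) × (-0.8 - 3)/(1 - 3) = 0.104500
L_3(-0.8) = (-0.8 - (-3))/(3 - (-3)) × (-0.8 - (-1))/(3 - (-1)) × (-0.8 - 1)/(3 - 1) = -0.016500

P(-0.8) = 21×L_0(-0.8) + (-6)×L_1(-0.8) + (-1)×L_2(-0.8) + 11×L_3(-0.8)
P(-0.8) = -6.527500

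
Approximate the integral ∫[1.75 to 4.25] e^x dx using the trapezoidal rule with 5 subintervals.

f(x) = e^x
a = 1.75, b = 4.25, n = 5
h = (b - a)/n = 0.500000

Trapezoidal rule: (h/2)[f(x₀) + 2f(x₁) + 2f(x₂) + ... + f(xₙ)]

x_0 = 1.7500, f(x_0) = 5.754603, coefficient = 1
x_1 = 2.2500, f(x_1) = 9.487736, coefficient = 2
x_2 = 2.7500, f(x_2) = 15.642632, coefficient = 2
x_3 = 3.2500, f(x_3) = 25.790340, coefficient = 2
x_4 = 3.7500, f(x_4) = 42.521082, coefficient = 2
x_5 = 4.2500, f(x_5) = 70.105412, coefficient = 1

I ≈ (0.500000/2) × 262.743594 = 65.685899
Exact value: 64.350810
Error: 1.335089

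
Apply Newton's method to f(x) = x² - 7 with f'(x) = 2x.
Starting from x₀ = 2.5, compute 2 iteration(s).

f(x) = x² - 7
f'(x) = 2x
x₀ = 2.5

Newton-Raphson formula: x_{n+1} = x_n - f(x_n)/f'(x_n)

Iteration 1:
  f(2.500000) = -0.750000
  f'(2.500000) = 5.000000
  x_1 = 2.500000 - (-0.750000)/5.000000 = 2.650000
Iteration 2:
  f(2.650000) = 0.022500
  f'(2.650000) = 5.300000
  x_2 = 2.650000 - 0.022500/5.300000 = 2.645755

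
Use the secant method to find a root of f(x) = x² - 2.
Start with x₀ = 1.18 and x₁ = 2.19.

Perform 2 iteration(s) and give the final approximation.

f(x) = x² - 2
x₀ = 1.18, x₁ = 2.19

Secant formula: x_{n+1} = x_n - f(x_n)(x_n - x_{n-1})/(f(x_n) - f(x_{n-1}))

Iteration 1:
  f(1.180000) = -0.607600
  f(2.190000) = 2.796100
  x_2 = 2.190000 - 2.796100×(2.190000 - 1.180000)/(2.796100 - (-0.607600))
       = 1.360297
Iteration 2:
  f(2.190000) = 2.796100
  f(1.360297) = -0.149593
  x_3 = 1.360297 - (-0.149593)×(1.360297 - 2.190000)/(-0.149593 - 2.796100)
       = 1.402432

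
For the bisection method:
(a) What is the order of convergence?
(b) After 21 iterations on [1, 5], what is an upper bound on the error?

(a) Bisection has linear (order 1) convergence; the error is halved each step.

(b) Error bound = (b-a)/2^n = (5 - 1)/2^{21}
    = 4/2^{21}

(a) 1 (linear); (b) error ≤ 1.91e-06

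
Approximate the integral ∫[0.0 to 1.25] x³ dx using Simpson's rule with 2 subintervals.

f(x) = x³
a = 0.0, b = 1.25, n = 2
h = (b - a)/n = 0.625000

Simpson's rule: (h/3)[f(x₀) + 4f(x₁) + 2f(x₂) + ... + f(xₙ)]

x_0 = 0.0000, f(x_0) = 0.000000, coefficient = 1
x_1 = 0.6250, f(x_1) = 0.244141, coefficient = 4
x_2 = 1.2500, f(x_2) = 1.953125, coefficient = 1

I ≈ (0.625000/3) × 2.929688 = 0.610352
Exact value: 0.610352
Error: 0.000000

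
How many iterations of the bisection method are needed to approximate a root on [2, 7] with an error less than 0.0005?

We need (b-a)/2^n ≤ 0.0005
(7 - 2)/2^n ≤ 0.0005
5/2^n ≤ 0.0005
2^n ≥ 10000
n ≥ log₂(10000) = 13.29
n ≥ 14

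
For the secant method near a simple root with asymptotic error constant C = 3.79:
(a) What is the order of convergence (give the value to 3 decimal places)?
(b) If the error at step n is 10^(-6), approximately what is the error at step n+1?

(a) Secant method has superlinear convergence with order φ = (1+√5)/2 ≈ 1.618.
    This means |e_{n+1}| ≈ C|e_n|^1.618.

(b) With |e_n| = 10^(-6) and C = 3.79:
    |e_{n+1}| ≈ 3.79 × (10^(-6))^1.618 = 3.79 × 10^(-9.71)

(a) ≈ 1.618 (golden ratio); (b) |e_{n+1}| ≈ 7.421e-10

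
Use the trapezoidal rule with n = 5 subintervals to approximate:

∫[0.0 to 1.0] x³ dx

f(x) = x³
a = 0.0, b = 1.0, n = 5
h = (b - a)/n = 0.200000

Trapezoidal rule: (h/2)[f(x₀) + 2f(x₁) + 2f(x₂) + ... + f(xₙ)]

x_0 = 0.0000, f(x_0) = 0.000000, coefficient = 1
x_1 = 0.2000, f(x_1) = 0.008000, coefficient = 2
x_2 = 0.4000, f(x_2) = 0.064000, coefficient = 2
x_3 = 0.6000, f(x_3) = 0.216000, coefficient = 2
x_4 = 0.8000, f(x_4) = 0.512000, coefficient = 2
x_5 = 1.0000, f(x_5) = 1.000000, coefficient = 1

I ≈ (0.200000/2) × 2.600000 = 0.260000
Exact value: 0.250000
Error: 0.010000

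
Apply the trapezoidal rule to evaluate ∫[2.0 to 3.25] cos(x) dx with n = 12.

f(x) = cos(x)
a = 2.0, b = 3.25, n = 12
h = (b - a)/n = 0.104167

Trapezoidal rule: (h/2)[f(x₀) + 2f(x₁) + 2f(x₂) + ... + f(xₙ)]

x_0 = 2.0000, f(x_0) = -0.416147, coefficient = 1
x_1 = 2.1042, f(x_1) = -0.508438, coefficient = 2
x_2 = 2.2083, f(x_2) = -0.595218, coefficient = 2
x_3 = 2.3125, f(x_3) = -0.675545, coefficient = 2
x_4 = 2.4167, f(x_4) = -0.748549, coefficient = 2
x_5 = 2.5208, f(x_5) = -0.813437, coefficient = 2
x_6 = 2.6250, f(x_6) = -0.869507, coefficient = 2
x_7 = 2.7292, f(x_7) = -0.916151, coefficient = 2
x_8 = 2.8333, f(x_8) = -0.952863, coefficient = 2
x_9 = 2.9375, f(x_9) = -0.979245, coefficient = 2
x_10 = 3.0417, f(x_10) = -0.995012, coefficient = 2
x_11 = 3.1458, f(x_11) = -0.999991, coefficient = 2
x_12 = 3.2500, f(x_12) = -0.994130, coefficient = 1

I ≈ (0.104167/2) × -19.518189 = -1.016572
Exact value: -1.017493
Error: 0.000920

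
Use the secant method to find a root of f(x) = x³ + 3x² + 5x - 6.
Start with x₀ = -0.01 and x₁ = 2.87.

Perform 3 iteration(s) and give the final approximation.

f(x) = x³ + 3x² + 5x - 6
x₀ = -0.01, x₁ = 2.87

Secant formula: x_{n+1} = x_n - f(x_n)(x_n - x_{n-1})/(f(x_n) - f(x_{n-1}))

Iteration 1:
  f(-0.010000) = -6.049701
  f(2.870000) = 56.700603
  x_2 = 2.870000 - 56.700603×(2.870000 - (-0.010000))/(56.700603 - (-6.049701))
       = 0.267658
Iteration 2:
  f(2.870000) = 56.700603
  f(0.267658) = -4.427611
  x_3 = 0.267658 - (-4.427611)×(0.267658 - 2.870000)/(-4.427611 - 56.700603)
       = 0.456150
Iteration 3:
  f(0.267658) = -4.427611
  f(0.456150) = -3.000120
  x_4 = 0.456150 - (-3.000120)×(0.456150 - 0.267658)/(-3.000120 - (-4.427611))
       = 0.852298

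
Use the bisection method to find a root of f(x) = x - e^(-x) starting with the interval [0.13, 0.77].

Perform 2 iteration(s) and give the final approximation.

f(x) = x - e^(-x)
Initial interval: [0.13, 0.77]

Iteration 1:
  c_1 = (0.130000 + 0.770000)/2 = 0.450000
  f(c_1) = f(0.450000) = -0.187628
  f(a) × f(c) ≥ 0, new interval: [0.450000, 0.770000]
Iteration 2:
  c_2 = (0.450000 + 0.770000)/2 = 0.610000
  f(c_2) = f(0.610000) = 0.066649
  f(a) × f(c) < 0, new interval: [0.450000, 0.610000]

After 2 iteration(s), the approximation is c_2 = 0.610000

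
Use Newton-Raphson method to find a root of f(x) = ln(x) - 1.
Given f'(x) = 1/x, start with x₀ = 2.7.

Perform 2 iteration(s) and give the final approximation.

f(x) = ln(x) - 1
f'(x) = 1/x
x₀ = 2.7

Newton-Raphson formula: x_{n+1} = x_n - f(x_n)/f'(x_n)

Iteration 1:
  f(2.700000) = -0.006748
  f'(2.700000) = 0.370370
  x_1 = 2.700000 - (-0.006748)/0.370370 = 2.718220
Iteration 2:
  f(2.718220) = -0.000023
  f'(2.718220) = 0.367888
  x_2 = 2.718220 - (-0.000023)/0.367888 = 2.718282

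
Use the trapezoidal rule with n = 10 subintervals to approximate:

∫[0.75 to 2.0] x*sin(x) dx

f(x) = x*sin(x)
a = 0.75, b = 2.0, n = 10
h = (b - a)/n = 0.125000

Trapezoidal rule: (h/2)[f(x₀) + 2f(x₁) + 2f(x₂) + ... + f(xₙ)]

x_0 = 0.7500, f(x_0) = 0.511229, coefficient = 1
x_1 = 0.8750, f(x_1) = 0.671601, coefficient = 2
x_2 = 1.0000, f(x_2) = 0.841471, coefficient = 2
x_3 = 1.1250, f(x_3) = 1.015051, coefficient = 2
x_4 = 1.2500, f(x_4) = 1.186231, coefficient = 2
x_5 = 1.3750, f(x_5) = 1.348728, coefficient = 2
x_6 = 1.5000, f(x_6) = 1.496242, coefficient = 2
x_7 = 1.6250, f(x_7) = 1.622613, coefficient = 2
x_8 = 1.7500, f(x_8) = 1.721975, coefficient = 2
x_9 = 1.8750, f(x_9) = 1.788911, coefficient = 2
x_10 = 2.0000, f(x_10) = 1.818595, coefficient = 1

I ≈ (0.125000/2) × 25.715471 = 1.607217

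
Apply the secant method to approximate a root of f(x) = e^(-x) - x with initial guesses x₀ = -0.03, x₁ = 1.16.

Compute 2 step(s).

f(x) = e^(-x) - x
x₀ = -0.03, x₁ = 1.16

Secant formula: x_{n+1} = x_n - f(x_n)(x_n - x_{n-1})/(f(x_n) - f(x_{n-1}))

Iteration 1:
  f(-0.030000) = 1.060455
  f(1.160000) = -0.846514
  x_2 = 1.160000 - (-0.846514)×(1.160000 - (-0.030000))/(-0.846514 - 1.060455)
       = 0.631752
Iteration 2:
  f(1.160000) = -0.846514
  f(0.631752) = -0.100093
  x_3 = 0.631752 - (-0.100093)×(0.631752 - 1.160000)/(-0.100093 - (-0.846514))
       = 0.560916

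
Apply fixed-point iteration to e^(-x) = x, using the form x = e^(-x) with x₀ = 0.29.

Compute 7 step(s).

Equation: e^(-x) = x
Fixed-point form: x = e^(-x)
x₀ = 0.29

x_1 = g(0.290000) = 0.748264
x_2 = g(0.748264) = 0.473187
x_3 = g(0.473187) = 0.623013
x_4 = g(0.623013) = 0.536326
x_5 = g(0.536326) = 0.584893
x_6 = g(0.584893) = 0.557165
x_7 = g(0.557165) = 0.572831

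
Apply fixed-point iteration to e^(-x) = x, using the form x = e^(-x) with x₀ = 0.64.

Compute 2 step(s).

Equation: e^(-x) = x
Fixed-point form: x = e^(-x)
x₀ = 0.64

x_1 = g(0.640000) = 0.527292
x_2 = g(0.527292) = 0.590201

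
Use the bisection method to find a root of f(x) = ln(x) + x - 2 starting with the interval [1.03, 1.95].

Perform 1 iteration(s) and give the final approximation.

f(x) = ln(x) + x - 2
Initial interval: [1.03, 1.95]

Iteration 1:
  c_1 = (1.030000 + 1.950000)/2 = 1.490000
  f(c_1) = f(1.490000) = -0.111224
  f(a) × f(c) ≥ 0, new interval: [1.490000, 1.950000]

After 1 iteration(s), the approximation is c_1 = 1.490000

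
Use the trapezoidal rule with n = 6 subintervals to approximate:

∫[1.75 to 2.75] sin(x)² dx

f(x) = sin(x)²
a = 1.75, b = 2.75, n = 6
h = (b - a)/n = 0.166667

Trapezoidal rule: (h/2)[f(x₀) + 2f(x₁) + 2f(x₂) + ... + f(xₙ)]

x_0 = 1.7500, f(x_0) = 0.968228, coefficient = 1
x_1 = 1.9167, f(x_1) = 0.885068, coefficient = 2
x_2 = 2.0833, f(x_2) = 0.759518, coefficient = 2
x_3 = 2.2500, f(x_3) = 0.605398, coefficient = 2
x_4 = 2.4167, f(x_4) = 0.439675, coefficient = 2
x_5 = 2.5833, f(x_5) = 0.280593, coefficient = 2
x_6 = 2.7500, f(x_6) = 0.145665, coefficient = 1

I ≈ (0.166667/2) × 7.054399 = 0.587867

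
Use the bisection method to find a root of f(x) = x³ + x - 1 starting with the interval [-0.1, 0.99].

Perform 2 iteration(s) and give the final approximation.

f(x) = x³ + x - 1
Initial interval: [-0.1, 0.99]

Iteration 1:
  c_1 = (-0.100000 + 0.990000)/2 = 0.445000
  f(c_1) = f(0.445000) = -0.466879
  f(a) × f(c) ≥ 0, new interval: [0.445000, 0.990000]
Iteration 2:
  c_2 = (0.445000 + 0.990000)/2 = 0.717500
  f(c_2) = f(0.717500) = 0.086873
  f(a) × f(c) < 0, new interval: [0.445000, 0.717500]

After 2 iteration(s), the approximation is c_2 = 0.717500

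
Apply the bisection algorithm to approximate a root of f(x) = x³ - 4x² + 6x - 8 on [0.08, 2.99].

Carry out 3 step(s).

f(x) = x³ - 4x² + 6x - 8
Initial interval: [0.08, 2.99]

Iteration 1:
  c_1 = (0.080000 + 2.990000)/2 = 1.535000
  f(c_1) = f(1.535000) = -4.598095
  f(a) × f(c) ≥ 0, new interval: [1.535000, 2.990000]
Iteration 2:
  c_2 = (1.535000 + 2.990000)/2 = 2.262500
  f(c_2) = f(2.262500) = -3.319100
  f(a) × f(c) ≥ 0, new interval: [2.262500, 2.990000]
Iteration 3:
  c_3 = (2.262500 + 2.990000)/2 = 2.626250
  f(c_3) = f(2.626250) = -1.717513
  f(a) × f(c) ≥ 0, new interval: [2.626250, 2.990000]

After 3 iteration(s), the approximation is c_3 = 2.626250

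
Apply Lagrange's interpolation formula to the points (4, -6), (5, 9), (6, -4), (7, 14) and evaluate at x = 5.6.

Lagrange interpolation formula:
P(x) = Σ yᵢ × Lᵢ(x)
where Lᵢ(x) = Π_{j≠i} (x - xⱼ)/(xᵢ - xⱼ)

L_0(5.6) = (5.6 - 5)/(4 - 5) × (5.6 - 6)/(4 - 6) × (5.6 - 7)/(4 - 7) = -0.056000
L_1(5.6) = (5.6 - 4)/(5 - 4) × (5.6 - 6)/(5 - 6) × (5.6 - 7)/(5 - 7) = 0.448000
L_2(5.6) = (5.6 - 4)/(6 - 4) × (5.6 - 5)/(6 - 5) × (5.6 - 7)/(6 - 7) = 0.672000
L_3(5.6) = (5.6 - 4)/(7 - 4) × (5.6 - 5)/(7 - 5) × (5.6 - 6)/(7 - 6) = -0.064000

P(5.6) = (-6)×L_0(5.6) + 9×L_1(5.6) + (-4)×L_2(5.6) + 14×L_3(5.6)
P(5.6) = 0.784000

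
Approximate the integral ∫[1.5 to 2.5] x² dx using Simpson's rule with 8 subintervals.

f(x) = x²
a = 1.5, b = 2.5, n = 8
h = (b - a)/n = 0.125000

Simpson's rule: (h/3)[f(x₀) + 4f(x₁) + 2f(x₂) + ... + f(xₙ)]

x_0 = 1.5000, f(x_0) = 2.250000, coefficient = 1
x_1 = 1.6250, f(x_1) = 2.640625, coefficient = 4
x_2 = 1.7500, f(x_2) = 3.062500, coefficient = 2
x_3 = 1.8750, f(x_3) = 3.515625, coefficient = 4
x_4 = 2.0000, f(x_4) = 4.000000, coefficient = 2
x_5 = 2.1250, f(x_5) = 4.515625, coefficient = 4
x_6 = 2.2500, f(x_6) = 5.062500, coefficient = 2
x_7 = 2.3750, f(x_7) = 5.640625, coefficient = 4
x_8 = 2.5000, f(x_8) = 6.250000, coefficient = 1

I ≈ (0.125000/3) × 98.000000 = 4.083333
Exact value: 4.083333
Error: 0.000000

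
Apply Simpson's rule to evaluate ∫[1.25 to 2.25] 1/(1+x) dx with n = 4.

f(x) = 1/(1+x)
a = 1.25, b = 2.25, n = 4
h = (b - a)/n = 0.250000

Simpson's rule: (h/3)[f(x₀) + 4f(x₁) + 2f(x₂) + ... + f(xₙ)]

x_0 = 1.2500, f(x_0) = 0.444444, coefficient = 1
x_1 = 1.5000, f(x_1) = 0.400000, coefficient = 4
x_2 = 1.7500, f(x_2) = 0.363636, coefficient = 2
x_3 = 2.0000, f(x_3) = 0.333333, coefficient = 4
x_4 = 2.2500, f(x_4) = 0.307692, coefficient = 1

I ≈ (0.250000/3) × 4.412743 = 0.367729
Exact value: 0.367725
Error: 0.000004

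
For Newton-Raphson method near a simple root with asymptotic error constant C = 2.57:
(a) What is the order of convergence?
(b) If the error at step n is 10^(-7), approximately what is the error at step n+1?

(a) Newton-Raphson has quadratic (order 2) convergence near simple roots.
    This means |e_{n+1}| ≈ C|e_n|².

(b) With |e_n| = 10^(-7) and C = 2.57:
    |e_{n+1}| ≈ 2.57 × (10^(-7))² = 2.57 × 10^(-14)

(a) 2 (quadratic); (b) |e_{n+1}| ≈ 2.570e-14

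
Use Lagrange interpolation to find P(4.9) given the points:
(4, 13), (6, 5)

Lagrange interpolation formula:
P(x) = Σ yᵢ × Lᵢ(x)
where Lᵢ(x) = Π_{j≠i} (x - xⱼ)/(xᵢ - xⱼ)

L_0(4.9) = (4.9 - 6)/(4 - 6) = 0.550000
L_1(4.9) = (4.9 - 4)/(6 - 4) = 0.450000

P(4.9) = 13×L_0(4.9) + 5×L_1(4.9)
P(4.9) = 9.400000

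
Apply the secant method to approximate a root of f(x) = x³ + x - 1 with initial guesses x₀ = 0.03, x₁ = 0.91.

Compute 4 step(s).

f(x) = x³ + x - 1
x₀ = 0.03, x₁ = 0.91

Secant formula: x_{n+1} = x_n - f(x_n)(x_n - x_{n-1})/(f(x_n) - f(x_{n-1}))

Iteration 1:
  f(0.030000) = -0.969973
  f(0.910000) = 0.663571
  x_2 = 0.910000 - 0.663571×(0.910000 - 0.030000)/(0.663571 - (-0.969973))
       = 0.552530
Iteration 2:
  f(0.910000) = 0.663571
  f(0.552530) = -0.278788
  x_3 = 0.552530 - (-0.278788)×(0.552530 - 0.910000)/(-0.278788 - 0.663571)
       = 0.658284
Iteration 3:
  f(0.552530) = -0.278788
  f(0.658284) = -0.056456
  x_4 = 0.658284 - (-0.056456)×(0.658284 - 0.552530)/(-0.056456 - (-0.278788))
       = 0.685138
Iteration 4:
  f(0.658284) = -0.056456
  f(0.685138) = 0.006752
  x_5 = 0.685138 - 0.006752×(0.685138 - 0.658284)/(0.006752 - (-0.056456))
       = 0.682270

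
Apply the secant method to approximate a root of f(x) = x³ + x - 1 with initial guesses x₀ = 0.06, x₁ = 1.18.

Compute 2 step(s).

f(x) = x³ + x - 1
x₀ = 0.06, x₁ = 1.18

Secant formula: x_{n+1} = x_n - f(x_n)(x_n - x_{n-1})/(f(x_n) - f(x_{n-1}))

Iteration 1:
  f(0.060000) = -0.939784
  f(1.180000) = 1.823032
  x_2 = 1.180000 - 1.823032×(1.180000 - 0.060000)/(1.823032 - (-0.939784))
       = 0.440973
Iteration 2:
  f(1.180000) = 1.823032
  f(0.440973) = -0.473277
  x_3 = 0.440973 - (-0.473277)×(0.440973 - 1.180000)/(-0.473277 - 1.823032)
       = 0.593289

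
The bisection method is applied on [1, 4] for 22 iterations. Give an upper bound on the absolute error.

Bisection error bound: |error| ≤ (b-a)/2^n
|error| ≤ (4 - 1)/2^22 = 3/2^22
|error| ≤ 0.0000007153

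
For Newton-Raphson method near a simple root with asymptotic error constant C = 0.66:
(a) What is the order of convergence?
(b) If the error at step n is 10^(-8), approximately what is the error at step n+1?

(a) Newton-Raphson has quadratic (order 2) convergence near simple roots.
    This means |e_{n+1}| ≈ C|e_n|².

(b) With |e_n| = 10^(-8) and C = 0.66:
    |e_{n+1}| ≈ 0.66 × (10^(-8))² = 0.66 × 10^(-16)

(a) 2 (quadratic); (b) |e_{n+1}| ≈ 6.600e-17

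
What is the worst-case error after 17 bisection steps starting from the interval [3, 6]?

Bisection error bound: |error| ≤ (b-a)/2^n
|error| ≤ (6 - 3)/2^17 = 3/2^17
|error| ≤ 0.0000228882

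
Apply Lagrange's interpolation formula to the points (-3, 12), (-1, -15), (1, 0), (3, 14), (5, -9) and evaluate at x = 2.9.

Lagrange interpolation formula:
P(x) = Σ yᵢ × Lᵢ(x)
where Lᵢ(x) = Π_{j≠i} (x - xⱼ)/(xᵢ - xⱼ)

L_0(2.9) = (2.9 - (-1))/(-3 - (-1)) × (2.9 - 1)/(-3 - 1) × (2.9 - 3)/(-3 - 3) × (2.9 - 5)/(-3 - 5) = 0.004052
L_1(2.9) = (2.9 - (-3))/(-1 - (-3)) × (2.9 - 1)/(-1 - 1) × (2.9 - 3)/(-1 - 3) × (2.9 - 5)/(-1 - 5) = -0.024522
L_2(2.9) = (2.9 - (-3))/(1 - (-3)) × (2.9 - (-1))/(1 - (-1)) × (2.9 - 3)/(1 - 3) × (2.9 - 5)/(1 - 5) = 0.075502
L_3(2.9) = (2.9 - (-3))/(3 - (-3)) × (2.9 - (-1))/(3 - (-1)) × (2.9 - 1)/(3 - 1) × (2.9 - 5)/(3 - 5) = 0.956353
L_4(2.9) = (2.9 - (-3))/(5 - (-3)) × (2.9 - (-1))/(5 - (-1)) × (2.9 - 1)/(5 - 1) × (2.9 - 3)/(5 - 3) = -0.011385

P(2.9) = 12×L_0(2.9) + (-15)×L_1(2.9) + 0×L_2(2.9) + 14×L_3(2.9) + (-9)×L_4(2.9)
P(2.9) = 13.907866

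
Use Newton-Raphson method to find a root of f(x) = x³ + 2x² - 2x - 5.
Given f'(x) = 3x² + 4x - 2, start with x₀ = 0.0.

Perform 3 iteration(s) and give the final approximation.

f(x) = x³ + 2x² - 2x - 5
f'(x) = 3x² + 4x - 2
x₀ = 0.0

Newton-Raphson formula: x_{n+1} = x_n - f(x_n)/f'(x_n)

Iteration 1:
  f(0.000000) = -5.000000
  f'(0.000000) = -2.000000
  x_1 = 0.000000 - (-5.000000)/(-2.000000) = -2.500000
Iteration 2:
  f(-2.500000) = -3.125000
  f'(-2.500000) = 6.750000
  x_2 = -2.500000 - (-3.125000)/6.750000 = -2.037037
Iteration 3:
  f(-2.037037) = -1.079612
  f'(-2.037037) = 2.300412
  x_3 = -2.037037 - (-1.079612)/2.300412 = -1.567725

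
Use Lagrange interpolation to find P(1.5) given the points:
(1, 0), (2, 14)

Lagrange interpolation formula:
P(x) = Σ yᵢ × Lᵢ(x)
where Lᵢ(x) = Π_{j≠i} (x - xⱼ)/(xᵢ - xⱼ)

L_0(1.5) = (1.5 - 2)/(1 - 2) = 0.500000
L_1(1.5) = (1.5 - 1)/(2 - 1) = 0.500000

P(1.5) = 0×L_0(1.5) + 14×L_1(1.5)
P(1.5) = 7.000000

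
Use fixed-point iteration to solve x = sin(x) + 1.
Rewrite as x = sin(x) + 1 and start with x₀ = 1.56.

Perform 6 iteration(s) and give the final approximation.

Equation: x = sin(x) + 1
Fixed-point form: x = sin(x) + 1
x₀ = 1.56

x_1 = g(1.560000) = 1.999942
x_2 = g(1.999942) = 1.909322
x_3 = g(1.909322) = 1.943245
x_4 = g(1.943245) = 1.931439
x_5 = g(1.931439) = 1.935670
x_6 = g(1.935670) = 1.934169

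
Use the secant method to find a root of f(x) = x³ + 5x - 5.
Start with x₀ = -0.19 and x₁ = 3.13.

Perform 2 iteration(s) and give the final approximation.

f(x) = x³ + 5x - 5
x₀ = -0.19, x₁ = 3.13

Secant formula: x_{n+1} = x_n - f(x_n)(x_n - x_{n-1})/(f(x_n) - f(x_{n-1}))

Iteration 1:
  f(-0.190000) = -5.956859
  f(3.130000) = 41.314297
  x_2 = 3.130000 - 41.314297×(3.130000 - (-0.190000))/(41.314297 - (-5.956859))
       = 0.228369
Iteration 2:
  f(3.130000) = 41.314297
  f(0.228369) = -3.846247
  x_3 = 0.228369 - (-3.846247)×(0.228369 - 3.130000)/(-3.846247 - 41.314297)
       = 0.475496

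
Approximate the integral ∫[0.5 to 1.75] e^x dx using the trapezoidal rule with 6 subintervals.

f(x) = e^x
a = 0.5, b = 1.75, n = 6
h = (b - a)/n = 0.208333

Trapezoidal rule: (h/2)[f(x₀) + 2f(x₁) + 2f(x₂) + ... + f(xₙ)]

x_0 = 0.5000, f(x_0) = 1.648721, coefficient = 1
x_1 = 0.7083, f(x_1) = 2.030604, coefficient = 2
x_2 = 0.9167, f(x_2) = 2.500940, coefficient = 2
x_3 = 1.1250, f(x_3) = 3.080217, coefficient = 2
x_4 = 1.3333, f(x_4) = 3.793668, coefficient = 2
x_5 = 1.5417, f(x_5) = 4.672371, coefficient = 2
x_6 = 1.7500, f(x_6) = 5.754603, coefficient = 1

I ≈ (0.208333/2) × 39.558924 = 4.120721
Exact value: 4.105881
Error: 0.014840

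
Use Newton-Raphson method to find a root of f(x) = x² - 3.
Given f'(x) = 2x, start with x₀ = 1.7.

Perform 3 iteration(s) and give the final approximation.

f(x) = x² - 3
f'(x) = 2x
x₀ = 1.7

Newton-Raphson formula: x_{n+1} = x_n - f(x_n)/f'(x_n)

Iteration 1:
  f(1.700000) = -0.110000
  f'(1.700000) = 3.400000
  x_1 = 1.700000 - (-0.110000)/3.400000 = 1.732353
Iteration 2:
  f(1.732353) = 0.001047
  f'(1.732353) = 3.464706
  x_2 = 1.732353 - 0.001047/3.464706 = 1.732051
Iteration 3:
  f(1.732051) = 0.000000
  f'(1.732051) = 3.464102
  x_3 = 1.732051 - 0.000000/3.464102 = 1.732051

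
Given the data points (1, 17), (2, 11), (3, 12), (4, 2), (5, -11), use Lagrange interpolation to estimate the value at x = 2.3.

Lagrange interpolation formula:
P(x) = Σ yᵢ × Lᵢ(x)
where Lᵢ(x) = Π_{j≠i} (x - xⱼ)/(xᵢ - xⱼ)

L_0(2.3) = (2.3 - 2)/(1 - 2) × (2.3 - 3)/(1 - 3) × (2.3 - 4)/(1 - 4) × (2.3 - 5)/(1 - 5) = -0.040162
L_1(2.3) = (2.3 - 1)/(2 - 1) × (2.3 - 3)/(2 - 3) × (2.3 - 4)/(2 - 4) × (2.3 - 5)/(2 - 5) = 0.696150
L_2(2.3) = (2.3 - 1)/(3 - 1) × (2.3 - 2)/(3 - 2) × (2.3 - 4)/(3 - 4) × (2.3 - 5)/(3 - 5) = 0.447525
L_3(2.3) = (2.3 - 1)/(4 - 1) × (2.3 - 2)/(4 - 2) × (2.3 - 3)/(4 - 3) × (2.3 - 5)/(4 - 5) = -0.122850
L_4(2.3) = (2.3 - 1)/(5 - 1) × (2.3 - 2)/(5 - 2) × (2.3 - 3)/(5 - 3) × (2.3 - 4)/(5 - 4) = 0.019337

P(2.3) = 17×L_0(2.3) + 11×L_1(2.3) + 12×L_2(2.3) + 2×L_3(2.3) + (-11)×L_4(2.3)
P(2.3) = 11.886775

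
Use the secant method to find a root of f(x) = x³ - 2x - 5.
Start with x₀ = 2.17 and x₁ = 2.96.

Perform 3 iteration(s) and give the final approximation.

f(x) = x³ - 2x - 5
x₀ = 2.17, x₁ = 2.96

Secant formula: x_{n+1} = x_n - f(x_n)(x_n - x_{n-1})/(f(x_n) - f(x_{n-1}))

Iteration 1:
  f(2.170000) = 0.878313
  f(2.960000) = 15.014336
  x_2 = 2.960000 - 15.014336×(2.960000 - 2.170000)/(15.014336 - 0.878313)
       = 2.120915
Iteration 2:
  f(2.960000) = 15.014336
  f(2.120915) = 0.298640
  x_3 = 2.120915 - 0.298640×(2.120915 - 2.960000)/(0.298640 - 15.014336)
       = 2.103887
Iteration 3:
  f(2.120915) = 0.298640
  f(2.103887) = 0.104742
  x_4 = 2.103887 - 0.104742×(2.103887 - 2.120915)/(0.104742 - 0.298640)
       = 2.094688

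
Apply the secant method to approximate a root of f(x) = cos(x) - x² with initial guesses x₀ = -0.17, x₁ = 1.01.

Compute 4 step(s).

f(x) = cos(x) - x²
x₀ = -0.17, x₁ = 1.01

Secant formula: x_{n+1} = x_n - f(x_n)(x_n - x_{n-1})/(f(x_n) - f(x_{n-1}))

Iteration 1:
  f(-0.170000) = 0.956685
  f(1.010000) = -0.488239
  x_2 = 1.010000 - (-0.488239)×(1.010000 - (-0.170000))/(-0.488239 - 0.956685)
       = 0.611278
Iteration 2:
  f(1.010000) = -0.488239
  f(0.611278) = 0.445254
  x_3 = 0.611278 - 0.445254×(0.611278 - 1.010000)/(0.445254 - (-0.488239))
       = 0.801459
Iteration 3:
  f(0.611278) = 0.445254
  f(0.801459) = 0.053323
  x_4 = 0.801459 - 0.053323×(0.801459 - 0.611278)/(0.053323 - 0.445254)
       = 0.827333
Iteration 4:
  f(0.801459) = 0.053323
  f(0.827333) = -0.007639
  x_5 = 0.827333 - (-0.007639)×(0.827333 - 0.801459)/(-0.007639 - 0.053323)
       = 0.824091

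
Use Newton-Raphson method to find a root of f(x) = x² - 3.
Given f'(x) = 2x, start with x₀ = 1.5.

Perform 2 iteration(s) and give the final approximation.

f(x) = x² - 3
f'(x) = 2x
x₀ = 1.5

Newton-Raphson formula: x_{n+1} = x_n - f(x_n)/f'(x_n)

Iteration 1:
  f(1.500000) = -0.750000
  f'(1.500000) = 3.000000
  x_1 = 1.500000 - (-0.750000)/3.000000 = 1.750000
Iteration 2:
  f(1.750000) = 0.062500
  f'(1.750000) = 3.500000
  x_2 = 1.750000 - 0.062500/3.500000 = 1.732143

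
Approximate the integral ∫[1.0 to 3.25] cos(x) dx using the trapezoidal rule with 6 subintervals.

f(x) = cos(x)
a = 1.0, b = 3.25, n = 6
h = (b - a)/n = 0.375000

Trapezoidal rule: (h/2)[f(x₀) + 2f(x₁) + 2f(x₂) + ... + f(xₙ)]

x_0 = 1.0000, f(x_0) = 0.540302, coefficient = 1
x_1 = 1.3750, f(x_1) = 0.194548, coefficient = 2
x_2 = 1.7500, f(x_2) = -0.178246, coefficient = 2
x_3 = 2.1250, f(x_3) = -0.526266, coefficient = 2
x_4 = 2.5000, f(x_4) = -0.801144, coefficient = 2
x_5 = 2.8750, f(x_5) = -0.964674, coefficient = 2
x_6 = 3.2500, f(x_6) = -0.994130, coefficient = 1

I ≈ (0.375000/2) × -5.005392 = -0.938511
Exact value: -0.949666
Error: 0.011155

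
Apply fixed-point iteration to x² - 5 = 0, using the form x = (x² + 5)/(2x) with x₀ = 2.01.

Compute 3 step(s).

Equation: x² - 5 = 0
Fixed-point form: x = (x² + 5)/(2x)
x₀ = 2.01

x_1 = g(2.010000) = 2.248781
x_2 = g(2.248781) = 2.236104
x_3 = g(2.236104) = 2.236068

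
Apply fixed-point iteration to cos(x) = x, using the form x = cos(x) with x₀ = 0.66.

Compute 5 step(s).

Equation: cos(x) = x
Fixed-point form: x = cos(x)
x₀ = 0.66

x_1 = g(0.660000) = 0.789992
x_2 = g(0.789992) = 0.703851
x_3 = g(0.703851) = 0.762356
x_4 = g(0.762356) = 0.723211
x_5 = g(0.723211) = 0.749685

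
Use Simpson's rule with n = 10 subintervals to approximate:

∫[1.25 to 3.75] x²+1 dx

f(x) = x²+1
a = 1.25, b = 3.75, n = 10
h = (b - a)/n = 0.250000

Simpson's rule: (h/3)[f(x₀) + 4f(x₁) + 2f(x₂) + ... + f(xₙ)]

x_0 = 1.2500, f(x_0) = 2.562500, coefficient = 1
x_1 = 1.5000, f(x_1) = 3.250000, coefficient = 4
x_2 = 1.7500, f(x_2) = 4.062500, coefficient = 2
x_3 = 2.0000, f(x_3) = 5.000000, coefficient = 4
x_4 = 2.2500, f(x_4) = 6.062500, coefficient = 2
x_5 = 2.5000, f(x_5) = 7.250000, coefficient = 4
x_6 = 2.7500, f(x_6) = 8.562500, coefficient = 2
x_7 = 3.0000, f(x_7) = 10.000000, coefficient = 4
x_8 = 3.2500, f(x_8) = 11.562500, coefficient = 2
x_9 = 3.5000, f(x_9) = 13.250000, coefficient = 4
x_10 = 3.7500, f(x_10) = 15.062500, coefficient = 1

I ≈ (0.250000/3) × 233.125000 = 19.427083
Exact value: 19.427083
Error: 0.000000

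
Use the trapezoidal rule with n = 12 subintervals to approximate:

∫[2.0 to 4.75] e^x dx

f(x) = e^x
a = 2.0, b = 4.75, n = 12
h = (b - a)/n = 0.229167

Trapezoidal rule: (h/2)[f(x₀) + 2f(x₁) + 2f(x₂) + ... + f(xₙ)]

x_0 = 2.0000, f(x_0) = 7.389056, coefficient = 1
x_1 = 2.2292, f(x_1) = 9.292119, coefficient = 2
x_2 = 2.4583, f(x_2) = 11.685320, coefficient = 2
x_3 = 2.6875, f(x_3) = 14.694893, coefficient = 2
x_4 = 2.9167, f(x_4) = 18.479586, coefficient = 2
x_5 = 3.1458, f(x_5) = 23.239033, coefficient = 2
x_6 = 3.3750, f(x_6) = 29.224284, coefficient = 2
x_7 = 3.6042, f(x_7) = 36.751045, coefficient = 2
x_8 = 3.8333, f(x_8) = 46.216336, coefficient = 2
x_9 = 4.0625, f(x_9) = 58.119428, coefficient = 2
x_10 = 4.2917, f(x_10) = 73.088181, coefficient = 2
x_11 = 4.5208, f(x_11) = 91.912160, coefficient = 2
x_12 = 4.7500, f(x_12) = 115.584285, coefficient = 1

I ≈ (0.229167/2) × 948.378110 = 108.668325
Exact value: 108.195228
Error: 0.473097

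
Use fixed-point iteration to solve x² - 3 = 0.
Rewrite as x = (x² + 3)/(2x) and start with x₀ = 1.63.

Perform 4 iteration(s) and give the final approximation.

Equation: x² - 3 = 0
Fixed-point form: x = (x² + 3)/(2x)
x₀ = 1.63

x_1 = g(1.630000) = 1.735245
x_2 = g(1.735245) = 1.732054
x_3 = g(1.732054) = 1.732051
x_4 = g(1.732051) = 1.732051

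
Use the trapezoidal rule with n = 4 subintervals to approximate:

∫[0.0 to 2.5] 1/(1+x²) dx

f(x) = 1/(1+x²)
a = 0.0, b = 2.5, n = 4
h = (b - a)/n = 0.625000

Trapezoidal rule: (h/2)[f(x₀) + 2f(x₁) + 2f(x₂) + ... + f(xₙ)]

x_0 = 0.0000, f(x_0) = 1.000000, coefficient = 1
x_1 = 0.6250, f(x_1) = 0.719101, coefficient = 2
x_2 = 1.2500, f(x_2) = 0.390244, coefficient = 2
x_3 = 1.8750, f(x_3) = 0.221453, coefficient = 2
x_4 = 2.5000, f(x_4) = 0.137931, coefficient = 1

I ≈ (0.625000/2) × 3.799528 = 1.187352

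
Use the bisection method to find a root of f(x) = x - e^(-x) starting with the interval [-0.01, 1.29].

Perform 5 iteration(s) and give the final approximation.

f(x) = x - e^(-x)
Initial interval: [-0.01, 1.29]

Iteration 1:
  c_1 = (-0.010000 + 1.290000)/2 = 0.640000
  f(c_1) = f(0.640000) = 0.112708
  f(a) × f(c) < 0, new interval: [-0.010000, 0.640000]
Iteration 2:
  c_2 = (-0.010000 + 0.640000)/2 = 0.315000
  f(c_2) = f(0.315000) = -0.414789
  f(a) × f(c) ≥ 0, new interval: [0.315000, 0.640000]
Iteration 3:
  c_3 = (0.315000 + 0.640000)/2 = 0.477500
  f(c_3) = f(0.477500) = -0.142832
  f(a) × f(c) ≥ 0, new interval: [0.477500, 0.640000]
Iteration 4:
  c_4 = (0.477500 + 0.640000)/2 = 0.558750
  f(c_4) = f(0.558750) = -0.013174
  f(a) × f(c) ≥ 0, new interval: [0.558750, 0.640000]
Iteration 5:
  c_5 = (0.558750 + 0.640000)/2 = 0.599375
  f(c_5) = f(0.599375) = 0.050220
  f(a) × f(c) < 0, new interval: [0.558750, 0.599375]

After 5 iteration(s), the approximation is c_5 = 0.599375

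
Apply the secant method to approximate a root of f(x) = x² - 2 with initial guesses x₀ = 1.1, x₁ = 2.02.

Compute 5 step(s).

f(x) = x² - 2
x₀ = 1.1, x₁ = 2.02

Secant formula: x_{n+1} = x_n - f(x_n)(x_n - x_{n-1})/(f(x_n) - f(x_{n-1}))

Iteration 1:
  f(1.100000) = -0.790000
  f(2.020000) = 2.080400
  x_2 = 2.020000 - 2.080400×(2.020000 - 1.100000)/(2.080400 - (-0.790000))
       = 1.353205
Iteration 2:
  f(2.020000) = 2.080400
  f(1.353205) = -0.168836
  x_3 = 1.353205 - (-0.168836)×(1.353205 - 2.020000)/(-0.168836 - 2.080400)
       = 1.403257
Iteration 3:
  f(1.353205) = -0.168836
  f(1.403257) = -0.030869
  x_4 = 1.403257 - (-0.030869)×(1.403257 - 1.353205)/(-0.030869 - (-0.168836))
       = 1.414456
Iteration 4:
  f(1.403257) = -0.030869
  f(1.414456) = 0.000686
  x_5 = 1.414456 - 0.000686×(1.414456 - 1.403257)/(0.000686 - (-0.030869))
       = 1.414213
Iteration 5:
  f(1.414456) = 0.000686
  f(1.414213) = -0.000003
  x_6 = 1.414213 - (-0.000003)×(1.414213 - 1.414456)/(-0.000003 - 0.000686)
       = 1.414214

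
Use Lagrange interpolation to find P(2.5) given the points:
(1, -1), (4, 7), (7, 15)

Lagrange interpolation formula:
P(x) = Σ yᵢ × Lᵢ(x)
where Lᵢ(x) = Π_{j≠i} (x - xⱼ)/(xᵢ - xⱼ)

L_0(2.5) = (2.5 - 4)/(1 - 4) × (2.5 - 7)/(1 - 7) = 0.375000
L_1(2.5) = (2.5 - 1)/(4 - 1) × (2.5 - 7)/(4 - 7) = 0.750000
L_2(2.5) = (2.5 - 1)/(7 - 1) × (2.5 - 4)/(7 - 4) = -0.125000

P(2.5) = (-1)×L_0(2.5) + 7×L_1(2.5) + 15×L_2(2.5)
P(2.5) = 3.000000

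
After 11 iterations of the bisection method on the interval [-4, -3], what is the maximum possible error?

Bisection error bound: |error| ≤ (b-a)/2^n
|error| ≤ (-3 - (-4))/2^11 = 1/2^11
|error| ≤ 0.0004882812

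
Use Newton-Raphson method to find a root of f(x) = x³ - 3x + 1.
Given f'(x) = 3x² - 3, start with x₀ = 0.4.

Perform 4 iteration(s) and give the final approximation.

f(x) = x³ - 3x + 1
f'(x) = 3x² - 3
x₀ = 0.4

Newton-Raphson formula: x_{n+1} = x_n - f(x_n)/f'(x_n)

Iteration 1:
  f(0.400000) = -0.136000
  f'(0.400000) = -2.520000
  x_1 = 0.400000 - (-0.136000)/(-2.520000) = 0.346032
Iteration 2:
  f(0.346032) = 0.003338
  f'(0.346032) = -2.640786
  x_2 = 0.346032 - 0.003338/(-2.640786) = 0.347296
Iteration 3:
  f(0.347296) = 0.000002
  f'(0.347296) = -2.638157
  x_3 = 0.347296 - 0.000002/(-2.638157) = 0.347296
Iteration 4:
  f(0.347296) = 0.000000
  f'(0.347296) = -2.638156
  x_4 = 0.347296 - 0.000000/(-2.638156) = 0.347296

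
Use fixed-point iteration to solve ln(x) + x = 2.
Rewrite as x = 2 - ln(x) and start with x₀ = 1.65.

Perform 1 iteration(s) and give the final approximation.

Equation: ln(x) + x = 2
Fixed-point form: x = 2 - ln(x)
x₀ = 1.65

x_1 = g(1.650000) = 1.499225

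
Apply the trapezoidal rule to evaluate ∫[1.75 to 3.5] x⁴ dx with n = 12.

f(x) = x⁴
a = 1.75, b = 3.5, n = 12
h = (b - a)/n = 0.145833

Trapezoidal rule: (h/2)[f(x₀) + 2f(x₁) + 2f(x₂) + ... + f(xₙ)]

x_0 = 1.7500, f(x_0) = 9.378906, coefficient = 1
x_1 = 1.8958, f(x_1) = 12.918159, coefficient = 2
x_2 = 2.0417, f(x_2) = 17.375582, coefficient = 2
x_3 = 2.1875, f(x_3) = 22.897720, coefficient = 2
x_4 = 2.3333, f(x_4) = 29.641975, coefficient = 2
x_5 = 2.4792, f(x_5) = 37.776602, coefficient = 2
x_6 = 2.6250, f(x_6) = 47.480713, coefficient = 2
x_7 = 2.7708, f(x_7) = 58.944273, coefficient = 2
x_8 = 2.9167, f(x_8) = 72.368104, coefficient = 2
x_9 = 3.0625, f(x_9) = 87.963882, coefficient = 2
x_10 = 3.2083, f(x_10) = 105.954141, coefficient = 2
x_11 = 3.3542, f(x_11) = 126.572266, coefficient = 2
x_12 = 3.5000, f(x_12) = 150.062500, coefficient = 1

I ≈ (0.145833/2) × 1399.228241 = 102.027059
Exact value: 101.761133
Error: 0.265926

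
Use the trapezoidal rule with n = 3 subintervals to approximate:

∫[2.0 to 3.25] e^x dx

f(x) = e^x
a = 2.0, b = 3.25, n = 3
h = (b - a)/n = 0.416667

Trapezoidal rule: (h/2)[f(x₀) + 2f(x₁) + 2f(x₂) + ... + f(xₙ)]

x_0 = 2.0000, f(x_0) = 7.389056, coefficient = 1
x_1 = 2.4167, f(x_1) = 11.208436, coefficient = 2
x_2 = 2.8333, f(x_2) = 17.002040, coefficient = 2
x_3 = 3.2500, f(x_3) = 25.790340, coefficient = 1

I ≈ (0.416667/2) × 89.600347 = 18.666739
Exact value: 18.401284
Error: 0.265455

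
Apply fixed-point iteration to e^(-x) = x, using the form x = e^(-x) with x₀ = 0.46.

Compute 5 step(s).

Equation: e^(-x) = x
Fixed-point form: x = e^(-x)
x₀ = 0.46

x_1 = g(0.460000) = 0.631284
x_2 = g(0.631284) = 0.531909
x_3 = g(0.531909) = 0.587483
x_4 = g(0.587483) = 0.555724
x_5 = g(0.555724) = 0.573657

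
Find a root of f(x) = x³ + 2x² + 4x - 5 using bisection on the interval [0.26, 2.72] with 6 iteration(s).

f(x) = x³ + 2x² + 4x - 5
Initial interval: [0.26, 2.72]

Iteration 1:
  c_1 = (0.260000 + 2.720000)/2 = 1.490000
  f(c_1) = f(1.490000) = 8.708149
  f(a) × f(c) < 0, new interval: [0.260000, 1.490000]
Iteration 2:
  c_2 = (0.260000 + 1.490000)/2 = 0.875000
  f(c_2) = f(0.875000) = 0.701172
  f(a) × f(c) < 0, new interval: [0.260000, 0.875000]
Iteration 3:
  c_3 = (0.260000 + 0.875000)/2 = 0.567500
  f(c_3) = f(0.567500) = -1.903121
  f(a) × f(c) ≥ 0, new interval: [0.567500, 0.875000]
Iteration 4:
  c_4 = (0.567500 + 0.875000)/2 = 0.721250
  f(c_4) = f(0.721250) = -0.699401
  f(a) × f(c) ≥ 0, new interval: [0.721250, 0.875000]
Iteration 5:
  c_5 = (0.721250 + 0.875000)/2 = 0.798125
  f(c_5) = f(0.798125) = -0.025085
  f(a) × f(c) ≥ 0, new interval: [0.798125, 0.875000]
Iteration 6:
  c_6 = (0.798125 + 0.875000)/2 = 0.836563
  f(c_6) = f(0.836563) = 0.331381
  f(a) × f(c) < 0, new interval: [0.798125, 0.836563]

After 6 iteration(s), the approximation is c_6 = 0.836563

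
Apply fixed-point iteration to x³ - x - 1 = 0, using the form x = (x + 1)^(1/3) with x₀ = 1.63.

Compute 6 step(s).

Equation: x³ - x - 1 = 0
Fixed-point form: x = (x + 1)^(1/3)
x₀ = 1.63

x_1 = g(1.630000) = 1.380337
x_2 = g(1.380337) = 1.335200
x_3 = g(1.335200) = 1.326706
x_4 = g(1.326706) = 1.325095
x_5 = g(1.325095) = 1.324790
x_6 = g(1.324790) = 1.324732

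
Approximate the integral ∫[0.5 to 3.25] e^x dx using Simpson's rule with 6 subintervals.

f(x) = e^x
a = 0.5, b = 3.25, n = 6
h = (b - a)/n = 0.458333

Simpson's rule: (h/3)[f(x₀) + 4f(x₁) + 2f(x₂) + ... + f(xₙ)]

x_0 = 0.5000, f(x_0) = 1.648721, coefficient = 1
x_1 = 0.9583, f(x_1) = 2.607347, coefficient = 4
x_2 = 1.4167, f(x_2) = 4.123353, coefficient = 2
x_3 = 1.8750, f(x_3) = 6.520819, coefficient = 4
x_4 = 2.3333, f(x_4) = 10.312259, coefficient = 2
x_5 = 2.7917, f(x_5) = 16.308177, coefficient = 4
x_6 = 3.2500, f(x_6) = 25.790340, coefficient = 1

I ≈ (0.458333/3) × 158.055660 = 24.147392
Exact value: 24.141619
Error: 0.005774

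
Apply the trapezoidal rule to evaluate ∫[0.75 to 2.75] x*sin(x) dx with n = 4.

f(x) = x*sin(x)
a = 0.75, b = 2.75, n = 4
h = (b - a)/n = 0.500000

Trapezoidal rule: (h/2)[f(x₀) + 2f(x₁) + 2f(x₂) + ... + f(xₙ)]

x_0 = 0.7500, f(x_0) = 0.511229, coefficient = 1
x_1 = 1.2500, f(x_1) = 1.186231, coefficient = 2
x_2 = 1.7500, f(x_2) = 1.721975, coefficient = 2
x_3 = 2.2500, f(x_3) = 1.750665, coefficient = 2
x_4 = 2.7500, f(x_4) = 1.049568, coefficient = 1

I ≈ (0.500000/2) × 10.878539 = 2.719635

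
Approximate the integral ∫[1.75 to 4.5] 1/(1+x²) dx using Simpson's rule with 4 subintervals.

f(x) = 1/(1+x²)
a = 1.75, b = 4.5, n = 4
h = (b - a)/n = 0.687500

Simpson's rule: (h/3)[f(x₀) + 4f(x₁) + 2f(x₂) + ... + f(xₙ)]

x_0 = 1.7500, f(x_0) = 0.246154, coefficient = 1
x_1 = 2.4375, f(x_1) = 0.144063, coefficient = 4
x_2 = 3.1250, f(x_2) = 0.092888, coefficient = 2
x_3 = 3.8125, f(x_3) = 0.064370, coefficient = 4
x_4 = 4.5000, f(x_4) = 0.047059, coefficient = 1

I ≈ (0.687500/3) × 1.312722 = 0.300832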